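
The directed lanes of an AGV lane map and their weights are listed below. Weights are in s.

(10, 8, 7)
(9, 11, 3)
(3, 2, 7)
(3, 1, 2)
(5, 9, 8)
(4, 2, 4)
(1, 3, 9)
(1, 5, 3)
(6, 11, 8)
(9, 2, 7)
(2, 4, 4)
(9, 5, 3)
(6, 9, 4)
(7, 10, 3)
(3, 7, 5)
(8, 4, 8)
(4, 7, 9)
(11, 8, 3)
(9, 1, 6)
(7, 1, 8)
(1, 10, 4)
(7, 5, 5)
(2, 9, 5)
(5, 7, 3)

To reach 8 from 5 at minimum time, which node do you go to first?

7

Compare a few routes:
5 - 9 - 11 - 8: 8+3+3 = 14
5 - 7 - 10 - 8: 3+3+7 = 13
5 - 7 - 1 - 10 - 8: 3+8+4+7 = 22
Cheapest is 5 - 7 - 10 - 8 at 13 s.
So from 5 the first move is to 7.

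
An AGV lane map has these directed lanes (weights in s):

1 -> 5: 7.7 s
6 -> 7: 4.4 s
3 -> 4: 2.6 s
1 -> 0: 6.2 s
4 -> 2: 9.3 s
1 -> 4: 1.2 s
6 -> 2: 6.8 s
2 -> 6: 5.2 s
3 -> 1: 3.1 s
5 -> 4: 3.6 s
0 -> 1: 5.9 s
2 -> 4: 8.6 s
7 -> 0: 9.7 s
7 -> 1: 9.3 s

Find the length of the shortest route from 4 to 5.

Settle nodes by increasing distance from 4:
4: 0
2: 9.3  (via 4)
6: 14.5  (via 2)
7: 18.9  (via 6)
1: 28.2  (via 7)
0: 28.6  (via 7)
5: 35.9  (via 1)
Shortest route: 4 → 2 → 6 → 7 → 1 → 5 = 35.9 s.

35.9 s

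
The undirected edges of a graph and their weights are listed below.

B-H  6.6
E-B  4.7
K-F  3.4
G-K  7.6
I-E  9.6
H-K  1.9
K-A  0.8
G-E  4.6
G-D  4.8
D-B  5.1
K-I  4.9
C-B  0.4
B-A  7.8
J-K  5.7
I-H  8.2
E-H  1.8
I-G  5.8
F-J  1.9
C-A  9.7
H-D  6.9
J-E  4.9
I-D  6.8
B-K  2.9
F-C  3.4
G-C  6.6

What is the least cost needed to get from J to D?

Running Dijkstra from J:
J: 0
F: 1.9  (via J)
E: 4.9  (via J)
C: 5.3  (via F)
K: 5.3  (via F)
B: 5.7  (via C)
A: 6.1  (via K)
H: 6.7  (via E)
G: 9.5  (via E)
I: 10.2  (via K)
D: 10.8  (via B)
Shortest route: J–F–C–B–D = 10.8.

10.8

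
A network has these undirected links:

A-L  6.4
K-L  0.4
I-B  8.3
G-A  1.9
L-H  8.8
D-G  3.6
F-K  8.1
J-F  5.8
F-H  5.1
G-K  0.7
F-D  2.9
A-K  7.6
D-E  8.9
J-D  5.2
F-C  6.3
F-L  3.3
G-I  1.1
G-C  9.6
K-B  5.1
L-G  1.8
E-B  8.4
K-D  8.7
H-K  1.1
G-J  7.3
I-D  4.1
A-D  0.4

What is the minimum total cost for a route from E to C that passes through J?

Best E to J: E–D–J costing 14.1
Best J to C: J–F–C costing 12.1
Total via J: 14.1 + 12.1 = 26.2.

26.2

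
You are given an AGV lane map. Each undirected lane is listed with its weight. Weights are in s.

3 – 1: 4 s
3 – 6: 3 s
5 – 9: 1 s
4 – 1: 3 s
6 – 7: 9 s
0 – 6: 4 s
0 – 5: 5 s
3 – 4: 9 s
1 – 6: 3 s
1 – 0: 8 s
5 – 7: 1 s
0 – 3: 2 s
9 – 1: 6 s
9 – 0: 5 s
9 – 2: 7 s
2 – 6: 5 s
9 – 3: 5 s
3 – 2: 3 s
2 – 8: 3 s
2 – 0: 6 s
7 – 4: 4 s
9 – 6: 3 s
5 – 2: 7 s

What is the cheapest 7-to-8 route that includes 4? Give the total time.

Shortest 7→4: 7–4 = 4
Best 4 to 8: 4–1–3–2–8 costing 13
Total via 4: 4 + 13 = 17 s.

17 s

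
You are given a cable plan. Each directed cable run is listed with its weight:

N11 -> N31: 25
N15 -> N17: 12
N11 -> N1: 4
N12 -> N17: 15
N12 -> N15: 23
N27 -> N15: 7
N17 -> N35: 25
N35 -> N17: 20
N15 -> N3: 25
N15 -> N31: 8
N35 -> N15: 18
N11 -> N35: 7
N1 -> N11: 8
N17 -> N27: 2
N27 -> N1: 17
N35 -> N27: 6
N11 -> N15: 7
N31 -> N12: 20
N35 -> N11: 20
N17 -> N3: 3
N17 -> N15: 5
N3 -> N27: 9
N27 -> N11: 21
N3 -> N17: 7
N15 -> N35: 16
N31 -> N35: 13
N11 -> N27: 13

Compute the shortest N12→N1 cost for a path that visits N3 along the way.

44

Shortest N12→N3: N12–N17–N3 = 18
Best N3 to N1: N3–N27–N1 costing 26
Total via N3: 18 + 26 = 44.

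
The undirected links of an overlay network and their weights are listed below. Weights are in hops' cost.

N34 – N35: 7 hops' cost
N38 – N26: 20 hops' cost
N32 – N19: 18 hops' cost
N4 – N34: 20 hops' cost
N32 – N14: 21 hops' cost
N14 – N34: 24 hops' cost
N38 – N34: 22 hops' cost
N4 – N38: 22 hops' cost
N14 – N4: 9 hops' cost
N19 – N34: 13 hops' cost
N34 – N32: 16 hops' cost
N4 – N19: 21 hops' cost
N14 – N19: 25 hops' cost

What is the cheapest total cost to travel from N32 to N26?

Shortest distances from N32:
N32: 0
N34: 16  (via N32)
N19: 18  (via N32)
N14: 21  (via N32)
N35: 23  (via N34)
N4: 30  (via N14)
N38: 38  (via N34)
N26: 58  (via N38)
Shortest route: N32 → N34 → N38 → N26 = 58 hops' cost.

58 hops' cost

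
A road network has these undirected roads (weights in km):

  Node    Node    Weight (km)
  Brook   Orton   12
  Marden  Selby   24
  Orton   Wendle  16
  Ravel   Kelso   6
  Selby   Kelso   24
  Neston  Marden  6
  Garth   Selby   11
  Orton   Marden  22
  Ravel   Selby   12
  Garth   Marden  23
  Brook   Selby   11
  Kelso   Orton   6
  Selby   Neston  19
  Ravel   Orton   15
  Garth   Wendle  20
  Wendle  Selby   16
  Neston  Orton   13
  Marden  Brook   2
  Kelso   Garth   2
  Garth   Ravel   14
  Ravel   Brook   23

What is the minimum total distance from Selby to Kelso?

13 km

Enumerating some paths:
Selby → Kelso: 24 = 24
Selby → Garth → Kelso: 11+2 = 13
Selby → Ravel → Kelso: 12+6 = 18
The minimum is 13 km via Selby → Garth → Kelso.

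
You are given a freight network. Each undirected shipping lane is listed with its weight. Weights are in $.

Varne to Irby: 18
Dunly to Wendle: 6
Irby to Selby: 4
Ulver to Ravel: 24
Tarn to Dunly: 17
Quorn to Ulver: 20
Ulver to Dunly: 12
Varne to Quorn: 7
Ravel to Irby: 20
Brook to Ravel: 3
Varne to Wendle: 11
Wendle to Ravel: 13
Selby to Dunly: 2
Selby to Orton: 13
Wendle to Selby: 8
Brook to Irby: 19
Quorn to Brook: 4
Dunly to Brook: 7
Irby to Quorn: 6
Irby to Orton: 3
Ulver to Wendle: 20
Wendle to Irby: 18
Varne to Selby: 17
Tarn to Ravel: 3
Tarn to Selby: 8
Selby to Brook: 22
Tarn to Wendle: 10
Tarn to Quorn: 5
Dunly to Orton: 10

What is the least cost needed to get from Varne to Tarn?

Running Dijkstra from Varne:
Varne: 0
Quorn: 7  (via Varne)
Wendle: 11  (via Varne)
Brook: 11  (via Quorn)
Tarn: 12  (via Quorn)
Shortest route: Varne–Quorn–Tarn = $12.

$12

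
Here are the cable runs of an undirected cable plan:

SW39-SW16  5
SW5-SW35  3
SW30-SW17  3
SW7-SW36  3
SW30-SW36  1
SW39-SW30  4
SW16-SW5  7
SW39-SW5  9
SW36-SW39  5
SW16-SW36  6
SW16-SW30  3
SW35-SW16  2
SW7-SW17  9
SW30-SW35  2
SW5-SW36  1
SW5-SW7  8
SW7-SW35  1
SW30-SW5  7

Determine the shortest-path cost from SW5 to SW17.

5

Candidate routes:
SW5 → SW35 → SW30 → SW17: 3+2+3 = 8
SW5 → SW36 → SW30 → SW17: 1+1+3 = 5
SW5 → SW36 → SW7 → SW35 → SW30 → SW17: 1+3+1+2+3 = 10
SW5 → SW30 → SW17: 7+3 = 10
Cheapest is SW5 → SW36 → SW30 → SW17 at 5.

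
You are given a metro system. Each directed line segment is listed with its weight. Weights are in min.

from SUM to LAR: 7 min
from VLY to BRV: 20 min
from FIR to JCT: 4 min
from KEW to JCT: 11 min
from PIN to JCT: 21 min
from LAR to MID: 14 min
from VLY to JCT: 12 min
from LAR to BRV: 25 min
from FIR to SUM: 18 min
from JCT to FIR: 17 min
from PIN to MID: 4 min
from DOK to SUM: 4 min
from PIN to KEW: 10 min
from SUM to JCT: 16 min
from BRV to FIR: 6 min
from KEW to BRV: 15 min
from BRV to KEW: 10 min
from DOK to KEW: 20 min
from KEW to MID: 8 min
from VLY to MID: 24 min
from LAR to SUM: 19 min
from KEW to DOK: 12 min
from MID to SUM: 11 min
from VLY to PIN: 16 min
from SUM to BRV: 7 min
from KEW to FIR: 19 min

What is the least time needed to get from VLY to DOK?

38 min

Candidate routes:
VLY → PIN → KEW → DOK: 16+10+12 = 38
VLY → BRV → KEW → DOK: 20+10+12 = 42
VLY → PIN → MID → SUM → BRV → KEW → DOK: 16+4+11+7+10+12 = 60
Cheapest is VLY → PIN → KEW → DOK at 38 min.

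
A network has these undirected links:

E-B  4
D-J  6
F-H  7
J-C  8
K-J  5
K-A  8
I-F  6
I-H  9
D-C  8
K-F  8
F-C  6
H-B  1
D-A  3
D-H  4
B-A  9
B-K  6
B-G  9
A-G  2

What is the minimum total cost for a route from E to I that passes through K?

24

Best E to K: E → B → K costing 10
Shortest K→I: K → F → I = 14
Total via K: 10 + 14 = 24.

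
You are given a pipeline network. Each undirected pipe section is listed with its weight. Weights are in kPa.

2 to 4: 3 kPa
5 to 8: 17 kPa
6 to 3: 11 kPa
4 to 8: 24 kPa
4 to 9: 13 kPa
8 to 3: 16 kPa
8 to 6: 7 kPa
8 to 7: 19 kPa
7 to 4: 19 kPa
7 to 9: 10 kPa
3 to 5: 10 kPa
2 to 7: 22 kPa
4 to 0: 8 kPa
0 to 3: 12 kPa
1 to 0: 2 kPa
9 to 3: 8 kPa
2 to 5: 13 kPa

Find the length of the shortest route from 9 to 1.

22 kPa

Candidate routes:
9 - 4 - 0 - 1: 13+8+2 = 23
9 - 3 - 0 - 1: 8+12+2 = 22
The minimum is 22 kPa via 9 - 3 - 0 - 1.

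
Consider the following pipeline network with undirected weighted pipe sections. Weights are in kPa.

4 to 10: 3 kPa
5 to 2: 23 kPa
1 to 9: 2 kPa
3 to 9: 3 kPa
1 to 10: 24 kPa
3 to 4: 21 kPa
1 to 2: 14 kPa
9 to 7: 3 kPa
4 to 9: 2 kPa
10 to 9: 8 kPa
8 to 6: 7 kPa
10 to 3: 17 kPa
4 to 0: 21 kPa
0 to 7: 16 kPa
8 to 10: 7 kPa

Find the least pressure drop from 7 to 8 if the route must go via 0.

47 kPa

Best 7 to 0: 7–0 costing 16
Shortest 0→8: 0–4–10–8 = 31
Total via 0: 16 + 31 = 47 kPa.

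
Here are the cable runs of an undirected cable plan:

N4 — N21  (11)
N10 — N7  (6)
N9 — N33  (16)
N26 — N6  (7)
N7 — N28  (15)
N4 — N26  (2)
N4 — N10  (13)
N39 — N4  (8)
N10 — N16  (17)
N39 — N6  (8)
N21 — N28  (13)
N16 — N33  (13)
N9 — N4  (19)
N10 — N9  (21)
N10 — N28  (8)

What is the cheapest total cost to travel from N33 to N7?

36

Running Dijkstra from N33:
N33: 0
N16: 13  (via N33)
N9: 16  (via N33)
N10: 30  (via N16)
N4: 35  (via N9)
N7: 36  (via N10)
Shortest route: N33 → N16 → N10 → N7 = 36.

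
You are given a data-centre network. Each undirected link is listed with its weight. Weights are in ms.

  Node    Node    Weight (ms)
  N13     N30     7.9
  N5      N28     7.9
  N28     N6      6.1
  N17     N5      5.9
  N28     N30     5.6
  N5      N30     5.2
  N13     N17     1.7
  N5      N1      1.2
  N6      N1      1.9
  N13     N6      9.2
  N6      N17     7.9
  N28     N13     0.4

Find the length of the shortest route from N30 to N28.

Enumerating some paths:
N30 → N28: 5.6 = 5.6
N30 → N5 → N17 → N13 → N28: 5.2+5.9+1.7+0.4 = 13.2
N30 → N13 → N28: 7.9+0.4 = 8.3
N30 → N5 → N28: 5.2+7.9 = 13.1
The minimum is 5.6 ms via N30 → N28.

5.6 ms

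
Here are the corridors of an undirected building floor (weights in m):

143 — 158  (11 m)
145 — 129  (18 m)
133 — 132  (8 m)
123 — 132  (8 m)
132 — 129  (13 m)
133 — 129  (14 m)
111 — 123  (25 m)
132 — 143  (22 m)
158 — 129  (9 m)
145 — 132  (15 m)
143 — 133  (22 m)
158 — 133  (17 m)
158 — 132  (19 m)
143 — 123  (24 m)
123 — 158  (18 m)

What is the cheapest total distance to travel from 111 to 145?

48 m

Enumerating some paths:
111 - 123 - 132 - 145: 25+8+15 = 48
111 - 123 - 132 - 129 - 145: 25+8+13+18 = 64
The minimum is 48 m via 111 - 123 - 132 - 145.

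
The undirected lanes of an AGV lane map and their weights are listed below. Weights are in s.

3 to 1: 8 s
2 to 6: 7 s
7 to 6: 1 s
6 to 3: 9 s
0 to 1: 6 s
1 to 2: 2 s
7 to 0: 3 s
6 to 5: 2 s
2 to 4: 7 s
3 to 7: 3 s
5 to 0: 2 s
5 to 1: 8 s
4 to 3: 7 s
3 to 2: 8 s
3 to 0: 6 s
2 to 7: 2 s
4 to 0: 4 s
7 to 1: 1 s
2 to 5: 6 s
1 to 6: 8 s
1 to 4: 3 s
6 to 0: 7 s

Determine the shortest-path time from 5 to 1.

Settle nodes by increasing distance from 5:
5: 0
0: 2  (via 5)
6: 2  (via 5)
7: 3  (via 6)
1: 4  (via 7)
Shortest route: 5–6–7–1 = 4 s.

4 s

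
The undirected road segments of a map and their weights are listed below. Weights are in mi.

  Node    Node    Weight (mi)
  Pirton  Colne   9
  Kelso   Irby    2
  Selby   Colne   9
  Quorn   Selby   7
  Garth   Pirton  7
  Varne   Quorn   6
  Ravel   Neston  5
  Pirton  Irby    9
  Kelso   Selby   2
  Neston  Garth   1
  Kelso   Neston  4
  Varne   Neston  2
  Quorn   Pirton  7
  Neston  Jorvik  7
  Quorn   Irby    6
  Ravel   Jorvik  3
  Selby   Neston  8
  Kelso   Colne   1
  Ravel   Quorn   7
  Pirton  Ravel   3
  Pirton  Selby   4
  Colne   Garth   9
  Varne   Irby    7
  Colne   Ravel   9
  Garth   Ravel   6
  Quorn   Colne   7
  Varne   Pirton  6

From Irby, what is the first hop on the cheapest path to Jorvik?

Candidate routes:
Irby - Kelso - Selby - Pirton - Ravel - Jorvik: 2+2+4+3+3 = 14
Irby - Kelso - Neston - Ravel - Jorvik: 2+4+5+3 = 14
Irby - Kelso - Neston - Jorvik: 2+4+7 = 13
Cheapest is Irby - Kelso - Neston - Jorvik at 13 mi.
So from Irby the first move is to Kelso.

Kelso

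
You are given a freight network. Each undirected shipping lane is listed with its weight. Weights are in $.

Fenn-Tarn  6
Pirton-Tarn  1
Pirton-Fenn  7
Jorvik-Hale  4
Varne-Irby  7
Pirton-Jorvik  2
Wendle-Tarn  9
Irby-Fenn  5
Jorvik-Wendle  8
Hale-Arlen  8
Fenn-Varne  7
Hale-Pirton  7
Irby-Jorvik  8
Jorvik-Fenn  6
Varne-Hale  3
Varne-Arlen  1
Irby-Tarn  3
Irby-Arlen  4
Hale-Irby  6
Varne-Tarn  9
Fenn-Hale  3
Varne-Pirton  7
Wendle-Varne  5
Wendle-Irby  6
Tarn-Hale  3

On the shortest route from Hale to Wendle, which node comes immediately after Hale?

Varne

Candidate routes:
Hale–Tarn–Irby–Wendle: 3+3+6 = 12
Hale–Varne–Wendle: 3+5 = 8
Hale–Tarn–Wendle: 3+9 = 12
Hale–Jorvik–Wendle: 4+8 = 12
The minimum is $8 via Hale–Varne–Wendle.
So from Hale the first move is to Varne.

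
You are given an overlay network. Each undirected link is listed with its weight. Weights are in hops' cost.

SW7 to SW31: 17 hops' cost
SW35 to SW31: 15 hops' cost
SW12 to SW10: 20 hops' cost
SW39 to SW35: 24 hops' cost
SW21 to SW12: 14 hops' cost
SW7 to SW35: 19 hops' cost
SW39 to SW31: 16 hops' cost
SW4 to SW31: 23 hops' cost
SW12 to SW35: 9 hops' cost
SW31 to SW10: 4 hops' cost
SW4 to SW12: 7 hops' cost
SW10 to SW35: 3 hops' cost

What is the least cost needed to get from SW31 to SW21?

Compare a few routes:
SW31 - SW10 - SW35 - SW12 - SW21: 4+3+9+14 = 30
SW31 - SW35 - SW12 - SW21: 15+9+14 = 38
SW31 - SW4 - SW12 - SW21: 23+7+14 = 44
SW31 - SW10 - SW12 - SW21: 4+20+14 = 38
Cheapest is SW31 - SW10 - SW35 - SW12 - SW21 at 30 hops' cost.

30 hops' cost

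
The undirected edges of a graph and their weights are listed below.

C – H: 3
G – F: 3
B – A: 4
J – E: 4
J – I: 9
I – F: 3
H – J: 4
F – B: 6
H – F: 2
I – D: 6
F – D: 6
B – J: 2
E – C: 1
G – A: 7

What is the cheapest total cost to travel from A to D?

16

Settle nodes by increasing distance from A:
A: 0
B: 4  (via A)
J: 6  (via B)
G: 7  (via A)
E: 10  (via J)
F: 10  (via B)
H: 10  (via J)
C: 11  (via E)
I: 13  (via F)
D: 16  (via F)
Shortest route: A → B → F → D = 16.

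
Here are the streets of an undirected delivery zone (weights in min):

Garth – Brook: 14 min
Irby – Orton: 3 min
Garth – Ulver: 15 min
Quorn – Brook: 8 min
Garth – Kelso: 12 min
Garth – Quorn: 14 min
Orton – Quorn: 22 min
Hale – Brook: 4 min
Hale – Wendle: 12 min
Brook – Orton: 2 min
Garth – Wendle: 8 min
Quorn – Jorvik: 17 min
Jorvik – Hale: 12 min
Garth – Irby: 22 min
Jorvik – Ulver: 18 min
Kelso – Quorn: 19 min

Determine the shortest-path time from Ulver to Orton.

Enumerating some paths:
Ulver - Garth - Quorn - Brook - Orton: 15+14+8+2 = 39
Ulver - Garth - Brook - Orton: 15+14+2 = 31
Ulver - Jorvik - Hale - Brook - Orton: 18+12+4+2 = 36
Cheapest is Ulver - Garth - Brook - Orton at 31 min.

31 min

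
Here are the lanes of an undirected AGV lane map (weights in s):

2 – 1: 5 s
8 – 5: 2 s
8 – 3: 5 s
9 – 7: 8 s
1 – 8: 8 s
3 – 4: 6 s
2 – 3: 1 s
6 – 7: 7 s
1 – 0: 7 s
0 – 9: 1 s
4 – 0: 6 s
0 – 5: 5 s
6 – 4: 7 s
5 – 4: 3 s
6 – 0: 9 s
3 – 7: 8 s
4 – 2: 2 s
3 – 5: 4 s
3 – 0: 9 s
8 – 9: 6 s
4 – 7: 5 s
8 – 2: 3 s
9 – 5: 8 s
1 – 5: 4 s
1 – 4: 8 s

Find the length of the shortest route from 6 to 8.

12 s

Compare a few routes:
6–0–9–8: 9+1+6 = 16
6–4–2–8: 7+2+3 = 12
6–4–2–3–8: 7+2+1+5 = 15
6–4–2–3–5–8: 7+2+1+4+2 = 16
The minimum is 12 s via 6–4–2–8.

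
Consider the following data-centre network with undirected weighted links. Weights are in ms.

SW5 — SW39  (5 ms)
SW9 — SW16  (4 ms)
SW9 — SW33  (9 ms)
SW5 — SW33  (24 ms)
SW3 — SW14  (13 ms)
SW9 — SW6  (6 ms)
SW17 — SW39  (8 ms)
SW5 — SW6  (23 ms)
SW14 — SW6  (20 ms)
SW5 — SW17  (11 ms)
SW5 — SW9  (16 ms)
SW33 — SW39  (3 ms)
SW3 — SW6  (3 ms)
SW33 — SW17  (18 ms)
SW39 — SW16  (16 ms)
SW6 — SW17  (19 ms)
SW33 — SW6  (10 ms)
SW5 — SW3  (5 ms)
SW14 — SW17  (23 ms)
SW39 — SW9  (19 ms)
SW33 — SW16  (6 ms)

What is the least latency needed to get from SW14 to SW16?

26 ms

Compare a few routes:
SW14 → SW6 → SW9 → SW16: 20+6+4 = 30
SW14 → SW3 → SW5 → SW39 → SW33 → SW16: 13+5+5+3+6 = 32
SW14 → SW3 → SW6 → SW9 → SW16: 13+3+6+4 = 26
SW14 → SW3 → SW6 → SW33 → SW16: 13+3+10+6 = 32
The minimum is 26 ms via SW14 → SW3 → SW6 → SW9 → SW16.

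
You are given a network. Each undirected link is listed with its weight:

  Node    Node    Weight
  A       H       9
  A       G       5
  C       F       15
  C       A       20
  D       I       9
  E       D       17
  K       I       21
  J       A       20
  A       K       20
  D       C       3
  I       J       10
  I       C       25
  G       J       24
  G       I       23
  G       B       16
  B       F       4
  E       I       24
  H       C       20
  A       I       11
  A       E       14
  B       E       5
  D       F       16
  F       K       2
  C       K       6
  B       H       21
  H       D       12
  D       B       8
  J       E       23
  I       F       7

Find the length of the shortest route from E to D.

Candidate routes:
E–D: 17 = 17
E–B–D: 5+8 = 13
The minimum is 13 via E–B–D.

13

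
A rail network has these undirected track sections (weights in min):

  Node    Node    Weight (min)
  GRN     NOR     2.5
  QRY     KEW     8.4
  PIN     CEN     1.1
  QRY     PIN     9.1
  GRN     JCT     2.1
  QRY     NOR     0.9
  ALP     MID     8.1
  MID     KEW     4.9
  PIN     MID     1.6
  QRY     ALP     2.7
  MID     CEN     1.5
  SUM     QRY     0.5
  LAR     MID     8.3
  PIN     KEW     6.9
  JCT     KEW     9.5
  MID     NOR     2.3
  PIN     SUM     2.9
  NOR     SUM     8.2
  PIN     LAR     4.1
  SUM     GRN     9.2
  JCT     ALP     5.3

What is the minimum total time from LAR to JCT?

12.6 min

Compare a few routes:
LAR–PIN–CEN–MID–NOR–GRN–JCT: 4.1+1.1+1.5+2.3+2.5+2.1 = 13.6
LAR–MID–NOR–GRN–JCT: 8.3+2.3+2.5+2.1 = 15.2
LAR–PIN–SUM–QRY–NOR–GRN–JCT: 4.1+2.9+0.5+0.9+2.5+2.1 = 13
LAR–PIN–MID–NOR–GRN–JCT: 4.1+1.6+2.3+2.5+2.1 = 12.6
The minimum is 12.6 min via LAR–PIN–MID–NOR–GRN–JCT.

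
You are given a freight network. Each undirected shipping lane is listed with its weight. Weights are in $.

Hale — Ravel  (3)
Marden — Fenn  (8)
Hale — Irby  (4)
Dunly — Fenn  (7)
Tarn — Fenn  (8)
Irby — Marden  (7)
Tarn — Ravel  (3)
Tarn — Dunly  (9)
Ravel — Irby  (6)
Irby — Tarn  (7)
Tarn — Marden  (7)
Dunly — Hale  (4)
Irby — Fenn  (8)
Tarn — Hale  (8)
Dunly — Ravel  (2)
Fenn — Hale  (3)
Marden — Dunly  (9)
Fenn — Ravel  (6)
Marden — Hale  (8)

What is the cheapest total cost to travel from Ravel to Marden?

Shortest distances from Ravel:
Ravel: 0
Dunly: 2  (via Ravel)
Hale: 3  (via Ravel)
Tarn: 3  (via Ravel)
Irby: 6  (via Ravel)
Fenn: 6  (via Ravel)
Marden: 10  (via Tarn)
Shortest route: Ravel–Tarn–Marden = $10.

$10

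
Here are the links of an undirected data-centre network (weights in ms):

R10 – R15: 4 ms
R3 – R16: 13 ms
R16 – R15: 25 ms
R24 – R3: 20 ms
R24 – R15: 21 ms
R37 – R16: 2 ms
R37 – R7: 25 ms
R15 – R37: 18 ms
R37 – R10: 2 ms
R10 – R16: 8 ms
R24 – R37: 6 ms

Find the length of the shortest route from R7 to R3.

Enumerating some paths:
R7 → R37 → R24 → R3: 25+6+20 = 51
R7 → R37 → R16 → R3: 25+2+13 = 40
R7 → R37 → R10 → R16 → R3: 25+2+8+13 = 48
Cheapest is R7 → R37 → R16 → R3 at 40 ms.

40 ms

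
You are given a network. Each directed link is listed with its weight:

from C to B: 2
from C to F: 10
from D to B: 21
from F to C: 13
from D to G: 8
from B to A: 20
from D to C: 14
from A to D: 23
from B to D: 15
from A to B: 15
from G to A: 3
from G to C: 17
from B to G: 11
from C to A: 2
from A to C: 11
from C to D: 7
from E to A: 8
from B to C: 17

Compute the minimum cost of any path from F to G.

Shortest distances from F:
F: 0
C: 13  (via F)
A: 15  (via C)
B: 15  (via C)
D: 20  (via C)
G: 26  (via B)
Shortest route: F–C–B–G = 26.

26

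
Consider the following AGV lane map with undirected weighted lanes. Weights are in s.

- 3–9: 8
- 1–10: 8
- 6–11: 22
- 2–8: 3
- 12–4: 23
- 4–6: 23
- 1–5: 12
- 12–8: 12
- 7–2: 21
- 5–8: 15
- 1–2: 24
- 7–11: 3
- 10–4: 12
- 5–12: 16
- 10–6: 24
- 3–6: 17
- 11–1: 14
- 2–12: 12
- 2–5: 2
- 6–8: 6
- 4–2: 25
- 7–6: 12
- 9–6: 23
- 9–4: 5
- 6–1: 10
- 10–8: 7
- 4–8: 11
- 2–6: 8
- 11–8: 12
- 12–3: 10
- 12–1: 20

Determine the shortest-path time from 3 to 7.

Settle nodes by increasing distance from 3:
3: 0
9: 8  (via 3)
12: 10  (via 3)
4: 13  (via 9)
6: 17  (via 3)
2: 22  (via 12)
8: 22  (via 12)
5: 24  (via 2)
10: 25  (via 4)
1: 27  (via 6)
7: 29  (via 6)
Shortest route: 3–6–7 = 29 s.

29 s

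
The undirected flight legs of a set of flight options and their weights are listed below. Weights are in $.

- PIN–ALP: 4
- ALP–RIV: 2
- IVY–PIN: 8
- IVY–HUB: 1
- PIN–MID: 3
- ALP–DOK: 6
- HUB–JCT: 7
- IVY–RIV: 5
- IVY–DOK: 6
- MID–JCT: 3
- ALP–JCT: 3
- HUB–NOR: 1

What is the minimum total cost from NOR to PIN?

Shortest distances from NOR:
NOR: 0
HUB: 1  (via NOR)
IVY: 2  (via HUB)
RIV: 7  (via IVY)
DOK: 8  (via IVY)
JCT: 8  (via HUB)
ALP: 9  (via RIV)
PIN: 10  (via IVY)
Shortest route: NOR–HUB–IVY–PIN = $10.

$10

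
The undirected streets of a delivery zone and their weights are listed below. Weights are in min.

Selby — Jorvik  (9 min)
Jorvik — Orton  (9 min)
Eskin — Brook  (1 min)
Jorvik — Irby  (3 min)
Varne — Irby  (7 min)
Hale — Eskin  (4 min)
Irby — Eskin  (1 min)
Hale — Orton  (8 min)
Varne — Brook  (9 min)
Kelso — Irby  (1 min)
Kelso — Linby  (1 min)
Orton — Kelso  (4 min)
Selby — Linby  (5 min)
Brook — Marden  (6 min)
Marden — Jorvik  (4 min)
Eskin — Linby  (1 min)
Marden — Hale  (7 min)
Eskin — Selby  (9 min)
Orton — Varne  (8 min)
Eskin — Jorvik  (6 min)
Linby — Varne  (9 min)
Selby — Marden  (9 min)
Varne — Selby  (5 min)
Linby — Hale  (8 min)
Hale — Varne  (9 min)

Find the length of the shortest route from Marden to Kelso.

Running Dijkstra from Marden:
Marden: 0
Jorvik: 4  (via Marden)
Brook: 6  (via Marden)
Hale: 7  (via Marden)
Eskin: 7  (via Brook)
Irby: 7  (via Jorvik)
Linby: 8  (via Eskin)
Kelso: 8  (via Irby)
Shortest route: Marden → Jorvik → Irby → Kelso = 8 min.

8 min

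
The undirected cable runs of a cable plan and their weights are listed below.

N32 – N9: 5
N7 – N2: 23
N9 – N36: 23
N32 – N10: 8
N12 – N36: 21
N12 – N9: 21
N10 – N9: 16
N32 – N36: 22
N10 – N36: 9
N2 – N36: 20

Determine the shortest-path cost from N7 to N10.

Candidate routes:
N7 - N2 - N36 - N10: 23+20+9 = 52
N7 - N2 - N36 - N32 - N10: 23+20+22+8 = 73
N7 - N2 - N36 - N9 - N32 - N10: 23+20+23+5+8 = 79
Cheapest is N7 - N2 - N36 - N10 at 52.

52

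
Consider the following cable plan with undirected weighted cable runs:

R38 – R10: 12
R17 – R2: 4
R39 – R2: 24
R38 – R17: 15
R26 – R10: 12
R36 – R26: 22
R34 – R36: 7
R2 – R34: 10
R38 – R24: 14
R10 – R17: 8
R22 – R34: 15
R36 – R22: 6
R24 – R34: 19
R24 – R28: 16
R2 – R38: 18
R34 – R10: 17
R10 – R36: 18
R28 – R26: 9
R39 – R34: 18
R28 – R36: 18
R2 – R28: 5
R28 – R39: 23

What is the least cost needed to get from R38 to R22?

Candidate routes:
R38–R2–R34–R36–R22: 18+10+7+6 = 41
R38–R10–R34–R36–R22: 12+17+7+6 = 42
R38–R10–R36–R22: 12+18+6 = 36
Cheapest is R38–R10–R36–R22 at 36.

36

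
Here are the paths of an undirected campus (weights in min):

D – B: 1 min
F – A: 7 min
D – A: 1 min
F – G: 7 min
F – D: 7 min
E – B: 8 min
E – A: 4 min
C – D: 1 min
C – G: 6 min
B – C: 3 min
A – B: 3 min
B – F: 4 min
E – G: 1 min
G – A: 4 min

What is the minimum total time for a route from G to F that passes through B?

10 min

Shortest G→B: G → A → D → B = 6
Best B to F: B → F costing 4
Total via B: 6 + 4 = 10 min.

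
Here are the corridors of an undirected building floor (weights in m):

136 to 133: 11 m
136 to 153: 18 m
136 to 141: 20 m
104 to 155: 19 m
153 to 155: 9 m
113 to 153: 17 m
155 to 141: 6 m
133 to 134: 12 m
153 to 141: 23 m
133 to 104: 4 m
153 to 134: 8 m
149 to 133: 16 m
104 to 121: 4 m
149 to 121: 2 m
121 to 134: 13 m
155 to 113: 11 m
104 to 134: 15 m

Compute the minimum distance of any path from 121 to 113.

Shortest distances from 121:
121: 0
149: 2  (via 121)
104: 4  (via 121)
133: 8  (via 104)
134: 13  (via 121)
136: 19  (via 133)
153: 21  (via 134)
155: 23  (via 104)
141: 29  (via 155)
113: 34  (via 155)
Shortest route: 121–104–155–113 = 34 m.

34 m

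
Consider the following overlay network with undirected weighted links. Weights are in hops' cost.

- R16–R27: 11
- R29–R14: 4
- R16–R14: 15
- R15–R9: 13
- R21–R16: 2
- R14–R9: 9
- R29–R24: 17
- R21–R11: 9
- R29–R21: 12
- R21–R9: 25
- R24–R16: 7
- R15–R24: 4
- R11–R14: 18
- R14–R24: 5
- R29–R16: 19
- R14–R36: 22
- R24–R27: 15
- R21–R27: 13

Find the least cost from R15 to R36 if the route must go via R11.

Best R15 to R11: R15–R24–R16–R21–R11 costing 22
Best R11 to R36: R11–R14–R36 costing 40
Total via R11: 22 + 40 = 62 hops' cost.

62 hops' cost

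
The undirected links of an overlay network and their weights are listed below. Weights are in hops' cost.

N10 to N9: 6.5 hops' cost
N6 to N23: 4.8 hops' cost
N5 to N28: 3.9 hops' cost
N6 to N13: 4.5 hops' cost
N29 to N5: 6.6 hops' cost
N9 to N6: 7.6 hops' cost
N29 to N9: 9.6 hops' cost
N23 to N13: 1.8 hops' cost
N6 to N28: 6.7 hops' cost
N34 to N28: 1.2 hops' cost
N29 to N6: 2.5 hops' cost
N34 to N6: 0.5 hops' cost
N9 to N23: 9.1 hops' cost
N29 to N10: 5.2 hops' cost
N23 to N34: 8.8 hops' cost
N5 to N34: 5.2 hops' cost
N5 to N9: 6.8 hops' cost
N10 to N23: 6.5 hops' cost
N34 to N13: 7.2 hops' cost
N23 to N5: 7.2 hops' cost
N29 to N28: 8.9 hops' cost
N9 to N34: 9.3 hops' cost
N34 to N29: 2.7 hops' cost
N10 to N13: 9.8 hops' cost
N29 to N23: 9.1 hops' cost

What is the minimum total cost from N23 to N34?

Candidate routes:
N23 → N6 → N34: 4.8+0.5 = 5.3
N23 → N13 → N6 → N34: 1.8+4.5+0.5 = 6.8
The minimum is 5.3 hops' cost via N23 → N6 → N34.

5.3 hops' cost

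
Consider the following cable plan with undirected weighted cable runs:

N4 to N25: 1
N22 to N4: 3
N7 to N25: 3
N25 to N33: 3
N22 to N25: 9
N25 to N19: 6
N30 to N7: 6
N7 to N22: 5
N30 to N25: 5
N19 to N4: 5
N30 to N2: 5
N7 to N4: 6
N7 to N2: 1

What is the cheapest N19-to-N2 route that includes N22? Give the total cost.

Best N19 to N22: N19 → N4 → N22 costing 8
Best N22 to N2: N22 → N7 → N2 costing 6
Total via N22: 8 + 6 = 14.

14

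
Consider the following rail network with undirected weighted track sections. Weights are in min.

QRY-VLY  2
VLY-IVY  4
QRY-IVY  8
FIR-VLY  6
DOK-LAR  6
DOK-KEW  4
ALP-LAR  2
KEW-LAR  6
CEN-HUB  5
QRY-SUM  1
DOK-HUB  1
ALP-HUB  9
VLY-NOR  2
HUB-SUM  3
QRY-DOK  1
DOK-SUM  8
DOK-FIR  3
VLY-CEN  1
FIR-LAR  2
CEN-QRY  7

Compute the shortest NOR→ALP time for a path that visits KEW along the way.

17 min

Best NOR to KEW: NOR → VLY → QRY → DOK → KEW costing 9
Shortest KEW→ALP: KEW → LAR → ALP = 8
Total via KEW: 9 + 8 = 17 min.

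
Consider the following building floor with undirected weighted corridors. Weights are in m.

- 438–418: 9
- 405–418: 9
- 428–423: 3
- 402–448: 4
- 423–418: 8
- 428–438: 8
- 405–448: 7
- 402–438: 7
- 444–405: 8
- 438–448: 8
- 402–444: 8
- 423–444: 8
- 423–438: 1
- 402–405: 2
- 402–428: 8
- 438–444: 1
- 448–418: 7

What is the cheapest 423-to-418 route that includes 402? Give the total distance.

Shortest 423→402: 423 → 438 → 402 = 8
Best 402 to 418: 402 → 405 → 418 costing 11
Total via 402: 8 + 11 = 19 m.

19 m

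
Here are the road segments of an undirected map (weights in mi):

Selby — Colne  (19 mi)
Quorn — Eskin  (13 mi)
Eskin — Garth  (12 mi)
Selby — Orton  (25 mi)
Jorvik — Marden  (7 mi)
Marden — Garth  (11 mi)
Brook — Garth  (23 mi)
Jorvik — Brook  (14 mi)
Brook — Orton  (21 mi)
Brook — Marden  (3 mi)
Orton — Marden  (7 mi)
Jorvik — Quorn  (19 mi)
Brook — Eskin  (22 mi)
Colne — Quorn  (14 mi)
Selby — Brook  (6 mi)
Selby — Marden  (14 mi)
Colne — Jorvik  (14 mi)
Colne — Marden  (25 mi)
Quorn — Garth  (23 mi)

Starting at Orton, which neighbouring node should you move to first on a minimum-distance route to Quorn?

Marden

Enumerating some paths:
Orton - Marden - Garth - Quorn: 7+11+23 = 41
Orton - Marden - Jorvik - Quorn: 7+7+19 = 33
Cheapest is Orton - Marden - Jorvik - Quorn at 33 mi.
So from Orton the first move is to Marden.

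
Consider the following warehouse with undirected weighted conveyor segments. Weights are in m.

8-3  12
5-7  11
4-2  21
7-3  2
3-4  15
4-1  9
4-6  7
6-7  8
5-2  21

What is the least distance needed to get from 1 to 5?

35 m

Settle nodes by increasing distance from 1:
1: 0
4: 9  (via 1)
6: 16  (via 4)
3: 24  (via 4)
7: 24  (via 6)
2: 30  (via 4)
5: 35  (via 7)
Shortest route: 1–4–6–7–5 = 35 m.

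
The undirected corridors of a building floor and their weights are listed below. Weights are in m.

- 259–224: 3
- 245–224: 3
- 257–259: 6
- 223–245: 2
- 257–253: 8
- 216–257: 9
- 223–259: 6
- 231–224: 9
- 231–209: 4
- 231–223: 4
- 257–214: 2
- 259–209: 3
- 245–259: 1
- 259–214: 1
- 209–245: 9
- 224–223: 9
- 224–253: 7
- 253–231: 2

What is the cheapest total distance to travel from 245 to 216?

Enumerating some paths:
245 - 259 - 257 - 216: 1+6+9 = 16
245 - 224 - 259 - 214 - 257 - 216: 3+3+1+2+9 = 18
245 - 259 - 214 - 257 - 216: 1+1+2+9 = 13
Cheapest is 245 - 259 - 214 - 257 - 216 at 13 m.

13 m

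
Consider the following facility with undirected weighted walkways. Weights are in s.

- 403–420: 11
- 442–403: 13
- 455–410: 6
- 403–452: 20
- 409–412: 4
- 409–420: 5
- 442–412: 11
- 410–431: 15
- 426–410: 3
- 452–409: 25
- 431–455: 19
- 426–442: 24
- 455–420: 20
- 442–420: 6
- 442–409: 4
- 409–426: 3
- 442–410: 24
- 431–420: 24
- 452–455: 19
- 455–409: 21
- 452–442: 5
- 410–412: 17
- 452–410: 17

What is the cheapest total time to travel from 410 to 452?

15 s

Enumerating some paths:
410–426–409–442–452: 3+3+4+5 = 15
410–426–409–420–442–452: 3+3+5+6+5 = 22
410–452: 17 = 17
The minimum is 15 s via 410–426–409–442–452.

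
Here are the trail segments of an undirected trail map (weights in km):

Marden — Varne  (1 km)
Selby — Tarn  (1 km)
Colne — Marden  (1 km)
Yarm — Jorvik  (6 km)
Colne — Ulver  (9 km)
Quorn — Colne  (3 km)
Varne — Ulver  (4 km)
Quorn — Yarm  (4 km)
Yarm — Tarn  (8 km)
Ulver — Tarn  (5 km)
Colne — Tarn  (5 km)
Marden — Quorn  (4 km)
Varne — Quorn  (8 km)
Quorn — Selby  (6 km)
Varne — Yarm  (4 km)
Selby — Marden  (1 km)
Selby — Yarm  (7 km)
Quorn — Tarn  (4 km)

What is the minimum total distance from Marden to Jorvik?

Enumerating some paths:
Marden - Quorn - Yarm - Jorvik: 4+4+6 = 14
Marden - Varne - Yarm - Jorvik: 1+4+6 = 11
Marden - Selby - Yarm - Jorvik: 1+7+6 = 14
The minimum is 11 km via Marden - Varne - Yarm - Jorvik.

11 km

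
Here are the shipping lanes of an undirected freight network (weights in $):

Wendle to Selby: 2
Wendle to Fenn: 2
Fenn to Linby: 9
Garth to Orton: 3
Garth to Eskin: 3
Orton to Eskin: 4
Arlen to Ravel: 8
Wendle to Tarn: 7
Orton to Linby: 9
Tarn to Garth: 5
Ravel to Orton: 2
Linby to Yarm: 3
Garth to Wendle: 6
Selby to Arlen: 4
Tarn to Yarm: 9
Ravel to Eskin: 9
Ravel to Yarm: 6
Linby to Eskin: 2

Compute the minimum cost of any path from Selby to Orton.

$11

Settle nodes by increasing distance from Selby:
Selby: 0
Wendle: 2  (via Selby)
Fenn: 4  (via Wendle)
Arlen: 4  (via Selby)
Garth: 8  (via Wendle)
Tarn: 9  (via Wendle)
Eskin: 11  (via Garth)
Orton: 11  (via Garth)
Shortest route: Selby–Wendle–Garth–Orton = $11.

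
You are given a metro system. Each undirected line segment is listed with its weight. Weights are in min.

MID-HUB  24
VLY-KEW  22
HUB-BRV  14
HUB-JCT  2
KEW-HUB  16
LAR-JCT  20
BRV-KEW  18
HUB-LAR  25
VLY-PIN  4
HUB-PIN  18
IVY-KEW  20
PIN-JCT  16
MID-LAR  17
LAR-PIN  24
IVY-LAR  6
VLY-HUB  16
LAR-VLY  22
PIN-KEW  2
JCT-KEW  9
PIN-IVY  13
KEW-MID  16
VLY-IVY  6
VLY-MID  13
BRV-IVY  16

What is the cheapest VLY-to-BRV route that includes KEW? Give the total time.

24 min

Best VLY to KEW: VLY → PIN → KEW costing 6
Best KEW to BRV: KEW → BRV costing 18
Total via KEW: 6 + 18 = 24 min.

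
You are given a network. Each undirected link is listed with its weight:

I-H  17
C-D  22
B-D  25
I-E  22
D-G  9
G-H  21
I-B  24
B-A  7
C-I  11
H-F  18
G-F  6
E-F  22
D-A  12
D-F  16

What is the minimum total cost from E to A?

49

Enumerating some paths:
E → F → G → D → A: 22+6+9+12 = 49
E → F → D → A: 22+16+12 = 50
Cheapest is E → F → G → D → A at 49.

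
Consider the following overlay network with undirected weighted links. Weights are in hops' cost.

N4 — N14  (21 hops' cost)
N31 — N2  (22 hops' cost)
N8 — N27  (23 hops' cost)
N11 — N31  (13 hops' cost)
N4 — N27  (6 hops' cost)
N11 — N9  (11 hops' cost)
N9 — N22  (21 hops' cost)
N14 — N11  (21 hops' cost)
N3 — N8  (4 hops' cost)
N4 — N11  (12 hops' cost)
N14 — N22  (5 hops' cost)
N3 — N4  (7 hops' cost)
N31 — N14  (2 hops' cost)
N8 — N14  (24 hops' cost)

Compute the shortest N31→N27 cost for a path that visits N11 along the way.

Shortest N31→N11: N31 → N11 = 13
Best N11 to N27: N11 → N4 → N27 costing 18
Total via N11: 13 + 18 = 31 hops' cost.

31 hops' cost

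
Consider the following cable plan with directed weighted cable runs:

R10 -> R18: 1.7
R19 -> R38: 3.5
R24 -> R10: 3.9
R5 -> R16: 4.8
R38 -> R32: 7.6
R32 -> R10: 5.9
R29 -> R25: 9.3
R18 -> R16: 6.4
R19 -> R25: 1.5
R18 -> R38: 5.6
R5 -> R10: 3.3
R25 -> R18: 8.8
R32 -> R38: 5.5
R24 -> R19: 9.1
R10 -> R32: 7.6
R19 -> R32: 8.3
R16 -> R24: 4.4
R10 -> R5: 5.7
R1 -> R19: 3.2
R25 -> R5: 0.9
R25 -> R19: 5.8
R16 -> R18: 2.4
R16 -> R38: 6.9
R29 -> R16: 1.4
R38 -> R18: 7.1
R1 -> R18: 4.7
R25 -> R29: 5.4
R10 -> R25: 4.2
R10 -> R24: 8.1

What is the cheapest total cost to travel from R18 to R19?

19.9

Enumerating some paths:
R18 - R16 - R24 - R19: 6.4+4.4+9.1 = 19.9
R18 - R38 - R32 - R10 - R25 - R19: 5.6+7.6+5.9+4.2+5.8 = 29.1
R18 - R16 - R24 - R10 - R25 - R19: 6.4+4.4+3.9+4.2+5.8 = 24.7
Cheapest is R18 - R16 - R24 - R19 at 19.9.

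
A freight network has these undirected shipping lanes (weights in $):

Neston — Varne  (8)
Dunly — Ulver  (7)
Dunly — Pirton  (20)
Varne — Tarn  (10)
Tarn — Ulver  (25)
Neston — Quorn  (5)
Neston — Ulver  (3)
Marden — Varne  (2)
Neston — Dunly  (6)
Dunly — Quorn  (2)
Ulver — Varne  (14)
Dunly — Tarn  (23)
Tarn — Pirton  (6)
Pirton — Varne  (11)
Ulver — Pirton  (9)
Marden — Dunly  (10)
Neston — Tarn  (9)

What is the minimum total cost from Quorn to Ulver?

Candidate routes:
Quorn - Neston - Ulver: 5+3 = 8
Quorn - Dunly - Neston - Ulver: 2+6+3 = 11
Quorn - Dunly - Ulver: 2+7 = 9
Cheapest is Quorn - Neston - Ulver at $8.

$8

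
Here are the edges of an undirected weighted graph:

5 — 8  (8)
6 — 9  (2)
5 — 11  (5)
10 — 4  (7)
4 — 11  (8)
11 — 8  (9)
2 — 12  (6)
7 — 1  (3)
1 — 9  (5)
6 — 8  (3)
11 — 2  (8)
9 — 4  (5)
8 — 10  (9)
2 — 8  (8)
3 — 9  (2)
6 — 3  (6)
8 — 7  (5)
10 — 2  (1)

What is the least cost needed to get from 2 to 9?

Running Dijkstra from 2:
2: 0
10: 1  (via 2)
12: 6  (via 2)
4: 8  (via 10)
8: 8  (via 2)
11: 8  (via 2)
6: 11  (via 8)
5: 13  (via 11)
7: 13  (via 8)
9: 13  (via 4)
Shortest route: 2 → 10 → 4 → 9 = 13.

13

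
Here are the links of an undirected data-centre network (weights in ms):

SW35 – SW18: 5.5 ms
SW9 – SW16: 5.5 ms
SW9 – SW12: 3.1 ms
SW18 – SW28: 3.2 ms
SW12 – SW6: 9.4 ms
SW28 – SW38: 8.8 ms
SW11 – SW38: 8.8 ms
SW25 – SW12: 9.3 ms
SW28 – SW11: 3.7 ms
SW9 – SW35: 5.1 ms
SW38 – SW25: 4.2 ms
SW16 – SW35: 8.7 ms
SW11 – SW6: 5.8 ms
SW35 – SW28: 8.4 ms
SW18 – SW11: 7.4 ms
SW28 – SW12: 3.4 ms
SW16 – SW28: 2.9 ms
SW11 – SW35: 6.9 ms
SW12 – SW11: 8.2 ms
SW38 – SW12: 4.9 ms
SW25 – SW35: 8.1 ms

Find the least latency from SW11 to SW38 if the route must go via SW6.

20.1 ms

Best SW11 to SW6: SW11 → SW6 costing 5.8
Best SW6 to SW38: SW6 → SW12 → SW38 costing 14.3
Total via SW6: 5.8 + 14.3 = 20.1 ms.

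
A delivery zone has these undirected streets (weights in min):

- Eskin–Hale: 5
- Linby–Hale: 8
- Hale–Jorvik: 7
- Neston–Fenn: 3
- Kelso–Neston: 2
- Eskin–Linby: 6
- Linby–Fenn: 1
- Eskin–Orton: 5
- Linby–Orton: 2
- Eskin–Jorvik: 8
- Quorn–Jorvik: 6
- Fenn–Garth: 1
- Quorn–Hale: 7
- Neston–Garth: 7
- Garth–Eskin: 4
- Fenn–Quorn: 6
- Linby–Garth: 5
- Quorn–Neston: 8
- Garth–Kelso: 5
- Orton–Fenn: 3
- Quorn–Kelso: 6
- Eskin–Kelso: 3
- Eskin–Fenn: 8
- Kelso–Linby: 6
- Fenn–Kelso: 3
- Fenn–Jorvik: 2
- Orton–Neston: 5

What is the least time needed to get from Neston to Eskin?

5 min

Candidate routes:
Neston → Kelso → Eskin: 2+3 = 5
Neston → Fenn → Garth → Eskin: 3+1+4 = 8
Neston → Fenn → Kelso → Eskin: 3+3+3 = 9
Cheapest is Neston → Kelso → Eskin at 5 min.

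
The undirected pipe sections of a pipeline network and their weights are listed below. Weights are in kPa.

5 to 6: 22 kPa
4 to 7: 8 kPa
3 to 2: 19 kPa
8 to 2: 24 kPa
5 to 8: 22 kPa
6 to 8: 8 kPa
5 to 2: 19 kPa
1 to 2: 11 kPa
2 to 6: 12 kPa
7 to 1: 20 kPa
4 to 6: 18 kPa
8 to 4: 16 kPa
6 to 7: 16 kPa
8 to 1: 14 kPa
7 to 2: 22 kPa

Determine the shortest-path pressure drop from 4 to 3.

Running Dijkstra from 4:
4: 0
7: 8  (via 4)
8: 16  (via 4)
6: 18  (via 4)
1: 28  (via 7)
2: 30  (via 7)
5: 38  (via 8)
3: 49  (via 2)
Shortest route: 4 → 7 → 2 → 3 = 49 kPa.

49 kPa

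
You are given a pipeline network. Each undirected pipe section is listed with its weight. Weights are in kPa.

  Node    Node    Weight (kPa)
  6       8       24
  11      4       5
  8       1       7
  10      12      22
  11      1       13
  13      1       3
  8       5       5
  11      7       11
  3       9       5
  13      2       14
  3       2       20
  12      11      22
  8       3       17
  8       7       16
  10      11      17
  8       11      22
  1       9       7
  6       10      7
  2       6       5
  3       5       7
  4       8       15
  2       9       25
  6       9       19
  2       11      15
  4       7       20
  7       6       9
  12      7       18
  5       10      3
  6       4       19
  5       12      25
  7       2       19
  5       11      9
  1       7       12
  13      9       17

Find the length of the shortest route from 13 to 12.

Enumerating some paths:
13 → 1 → 11 → 12: 3+13+22 = 38
13 → 1 → 7 → 12: 3+12+18 = 33
Cheapest is 13 → 1 → 7 → 12 at 33 kPa.

33 kPa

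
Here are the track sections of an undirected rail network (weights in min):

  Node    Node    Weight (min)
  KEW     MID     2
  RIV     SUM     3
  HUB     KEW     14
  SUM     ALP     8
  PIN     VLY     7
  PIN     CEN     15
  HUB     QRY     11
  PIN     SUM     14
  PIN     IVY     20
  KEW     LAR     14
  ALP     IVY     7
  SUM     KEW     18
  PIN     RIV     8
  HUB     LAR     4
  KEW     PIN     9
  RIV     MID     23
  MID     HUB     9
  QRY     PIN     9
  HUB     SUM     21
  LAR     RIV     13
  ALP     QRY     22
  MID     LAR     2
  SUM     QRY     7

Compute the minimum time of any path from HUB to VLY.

Compare a few routes:
HUB → QRY → PIN → VLY: 11+9+7 = 27
HUB → LAR → MID → KEW → PIN → VLY: 4+2+2+9+7 = 24
HUB → MID → KEW → PIN → VLY: 9+2+9+7 = 27
The minimum is 24 min via HUB → LAR → MID → KEW → PIN → VLY.

24 min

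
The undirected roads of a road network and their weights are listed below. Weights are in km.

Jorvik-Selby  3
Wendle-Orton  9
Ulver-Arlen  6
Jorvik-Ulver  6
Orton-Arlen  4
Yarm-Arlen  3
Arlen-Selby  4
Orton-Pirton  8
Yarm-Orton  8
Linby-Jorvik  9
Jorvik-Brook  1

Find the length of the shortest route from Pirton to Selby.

16 km

Enumerating some paths:
Pirton–Orton–Yarm–Arlen–Ulver–Jorvik–Selby: 8+8+3+6+6+3 = 34
Pirton–Orton–Arlen–Ulver–Jorvik–Selby: 8+4+6+6+3 = 27
Pirton–Orton–Yarm–Arlen–Selby: 8+8+3+4 = 23
Pirton–Orton–Arlen–Selby: 8+4+4 = 16
The minimum is 16 km via Pirton–Orton–Arlen–Selby.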